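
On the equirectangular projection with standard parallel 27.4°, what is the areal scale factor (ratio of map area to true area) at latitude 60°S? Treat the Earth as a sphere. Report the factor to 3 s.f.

The equidistant cylindrical projection with φ₀ = 27.4° has h = 1 (meridians true) and k = cos φ₀ / cos φ along parallels.
Areal scale = h·k = 1 × cos φ₀ / cos φ; at 60°, h = 1.000, k = 1.776, so h·k = 1.776.

1.78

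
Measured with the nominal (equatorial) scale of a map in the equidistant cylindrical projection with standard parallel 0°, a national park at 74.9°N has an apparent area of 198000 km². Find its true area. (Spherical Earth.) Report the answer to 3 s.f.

51600 km²

For the equirectangular projection with φ₀ = 0 (plate carrée), h = 1 along meridians and k = sec φ along parallels.
Areal scale = h·k = 1 × sec φ; at 74.9°, h = 1.000, k = 3.839, so h·k = 3.839.
True area = apparent / (areal scale) = 198000 / 3.839 ≈ 51600 km².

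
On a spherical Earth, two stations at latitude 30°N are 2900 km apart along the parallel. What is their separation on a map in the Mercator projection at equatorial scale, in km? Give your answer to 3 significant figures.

3350 km

Mercator is conformal, so the point scale is isotropic: h = k = sec φ = 1/cos φ.
Along the parallel, k = sec 30° = 1/0.8660 = 1.155.
Map distance = 2900 × 1.155 ≈ 3350 km.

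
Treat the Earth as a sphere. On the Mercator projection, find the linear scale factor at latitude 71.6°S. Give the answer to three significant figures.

3.17

The Mercator projection is conformal; its linear scale factor is the same in every direction and equals sec φ = 1/cos φ.
k = 1/cos 71.6° = 1/0.3156 = 3.168.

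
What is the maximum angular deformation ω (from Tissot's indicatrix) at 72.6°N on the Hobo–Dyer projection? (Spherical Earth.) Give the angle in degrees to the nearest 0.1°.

97.4°

The Hobo–Dyer projection is cylindrical equal-area with φ₀ = 37.5°. Cylindrical equal-area (φ₀ = 37.5°): h = cos φ / cos 37.5° along meridians, k = cos 37.5° / cos φ along parallels; h·k = 1.
At 72.6°: h = 0.3769, k = 2.653; principal scales a = 2.653, b = 0.3769.
sin(ω/2) = (a − b)/(a + b) = 2.276/3.030 = 0.7512, so ω = 2 arcsin(0.7512) ≈ 97.4°.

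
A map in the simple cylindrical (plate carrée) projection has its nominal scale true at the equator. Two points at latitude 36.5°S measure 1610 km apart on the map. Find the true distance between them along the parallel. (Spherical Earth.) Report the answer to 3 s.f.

1290 km

In the plate carrée (x = Rλ, y = Rφ), meridians are true-scale (h = 1) and parallels are stretched by k = sec φ.
Along the parallel at 36.5°, map distances are exaggerated by k = sec 36.5° = 1.244.
True distance = 1610 / 1.244 = 1610 × cos 36.5° ≈ 1290 km.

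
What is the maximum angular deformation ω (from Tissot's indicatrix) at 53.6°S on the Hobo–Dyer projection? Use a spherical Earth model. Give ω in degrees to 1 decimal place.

32.8°

The Hobo–Dyer projection is cylindrical equal-area with φ₀ = 37.5°. Cylindrical equal-area (φ₀ = 37.5°): h = cos φ / cos 37.5° along meridians, k = cos 37.5° / cos φ along parallels; h·k = 1.
At 53.6°: h = 0.7480, k = 1.337; principal scales a = 1.337, b = 0.7480.
sin(ω/2) = (a − b)/(a + b) = 0.5889/2.085 = 0.2825, so ω = 2 arcsin(0.2825) ≈ 32.8°.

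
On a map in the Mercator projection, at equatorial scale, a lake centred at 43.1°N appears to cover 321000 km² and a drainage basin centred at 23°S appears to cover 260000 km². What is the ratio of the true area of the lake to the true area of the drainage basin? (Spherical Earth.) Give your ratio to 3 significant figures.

Mercator's areal exaggeration is sec²φ; hence true area = (apparent area) · cos²φ.
True area of lake: 321000 × cos²(43.1°) = 321000 × 0.5331 = 171100 km².
True area of drainage basin: 260000 × cos²(23°) = 260000 × 0.8473 = 220300 km².
Ratio = 171100 / 220300 ≈ 0.777.

0.777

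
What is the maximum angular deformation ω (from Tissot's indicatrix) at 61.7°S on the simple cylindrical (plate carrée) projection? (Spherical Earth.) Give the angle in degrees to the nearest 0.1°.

Plate carrée maps x = Rλ, y = Rφ. The meridian scale is h = 1 and the parallel scale is k = 1/cos φ = sec φ.
At 61.7°: h = 1.000, k = 2.109; principal scales a = 2.109, b = 1.000.
sin(ω/2) = (a − b)/(a + b) = 1.109/3.109 = 0.3568, so ω = 2 arcsin(0.3568) ≈ 41.8°.

41.8°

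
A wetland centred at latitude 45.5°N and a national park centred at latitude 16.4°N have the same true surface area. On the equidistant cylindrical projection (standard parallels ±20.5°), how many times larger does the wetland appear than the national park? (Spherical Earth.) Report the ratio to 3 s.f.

In the equirectangular projection with standard parallel φ₀ = 20.5° (x = Rλ cos φ₀, y = Rφ), meridians are true-scale (h = 1) and the parallel scale is k = cos φ₀ / cos φ.
Areal scale at 45.5°: h·k = 1.000 × 1.336 = 1.336.
Areal scale at 16.4°: h·k = 1.000 × 0.9764 = 0.9764.
Ratio = 1.336/0.9764 ≈ 1.37.

1.37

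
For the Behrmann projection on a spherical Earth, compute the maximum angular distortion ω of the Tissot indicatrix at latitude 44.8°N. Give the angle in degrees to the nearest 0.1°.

22.7°

Behrmann is a cylindrical equal-area projection with standard parallels at ±30°. For cylindrical equal-area with standard parallel φ₀, h = cos φ / cos φ₀ and k = cos φ₀ / cos φ, so h·k = 1.
At 44.8°: h = 0.8193, k = 1.220; principal scales a = 1.220, b = 0.8193.
sin(ω/2) = (a − b)/(a + b) = 0.4012/2.040 = 0.1967, so ω = 2 arcsin(0.1967) ≈ 22.7°.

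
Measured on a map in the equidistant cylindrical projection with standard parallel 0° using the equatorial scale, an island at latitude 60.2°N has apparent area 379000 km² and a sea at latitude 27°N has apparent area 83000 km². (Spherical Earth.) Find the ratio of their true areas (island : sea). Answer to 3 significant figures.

2.55

Plate carrée has h = 1 and k = sec φ, giving areal scale sec φ; true area = (apparent area) · cos φ.
True area of island: 379000 × cos(60.2°) = 379000 × 0.4970 = 188400 km².
True area of sea: 83000 × cos(27°) = 83000 × 0.8910 = 73950 km².
Ratio = 188400 / 73950 ≈ 2.55.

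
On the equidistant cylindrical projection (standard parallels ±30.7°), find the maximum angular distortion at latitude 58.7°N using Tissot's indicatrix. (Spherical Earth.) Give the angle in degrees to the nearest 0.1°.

28.6°

In the equirectangular projection with standard parallel φ₀ = 30.7° (x = Rλ cos φ₀, y = Rφ), meridians are true-scale (h = 1) and the parallel scale is k = cos φ₀ / cos φ.
At 58.7°: h = 1.000, k = 1.655; principal scales a = 1.655, b = 1.000.
sin(ω/2) = (a − b)/(a + b) = 0.6551/2.655 = 0.2467, so ω = 2 arcsin(0.2467) ≈ 28.6°.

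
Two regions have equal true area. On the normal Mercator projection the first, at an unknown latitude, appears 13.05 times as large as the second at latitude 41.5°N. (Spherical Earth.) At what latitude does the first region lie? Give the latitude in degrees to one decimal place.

78.0°

Mercator areal scale is sec²φ, so apparent-area ratio = sec²φ₁ / sec²φ₂ = cos²φ₂ / cos²φ₁.
cos²φ₂ / cos²φ₁ = 13.05  ⇒  cos φ₁ = cos 41.5° / √13.05 = 0.7490/3.612 = 0.2073.
φ₁ = arccos(0.2073) ≈ 78.0°.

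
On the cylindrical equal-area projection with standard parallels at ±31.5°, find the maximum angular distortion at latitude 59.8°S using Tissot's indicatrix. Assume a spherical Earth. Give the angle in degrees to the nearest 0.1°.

57.8°

For cylindrical equal-area with standard parallel φ₀, h = cos φ / cos φ₀ and k = cos φ₀ / cos φ, so h·k = 1.
At 59.8°: h = 0.5900, k = 1.695; principal scales a = 1.695, b = 0.5900.
sin(ω/2) = (a − b)/(a + b) = 1.105/2.285 = 0.4836, so ω = 2 arcsin(0.4836) ≈ 57.8°.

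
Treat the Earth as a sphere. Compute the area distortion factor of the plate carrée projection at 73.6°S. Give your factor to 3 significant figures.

3.54

In the plate carrée (x = Rλ, y = Rφ), meridians are true-scale (h = 1) and parallels are stretched by k = sec φ.
Areal scale = h·k = 1 × sec φ; at 73.6°, h = 1.000, k = 3.542, so h·k = 3.542.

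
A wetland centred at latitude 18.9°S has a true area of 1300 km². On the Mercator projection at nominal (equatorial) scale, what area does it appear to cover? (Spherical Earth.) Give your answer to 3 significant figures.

1450 km²

Mercator is conformal, so the point scale is isotropic: h = k = sec φ = 1/cos φ.
Areal scale = k² = sec²φ = 1/cos²(18.9°) = 1/0.9461² = 1.117.
Apparent area = 1300 × 1.117 ≈ 1450 km².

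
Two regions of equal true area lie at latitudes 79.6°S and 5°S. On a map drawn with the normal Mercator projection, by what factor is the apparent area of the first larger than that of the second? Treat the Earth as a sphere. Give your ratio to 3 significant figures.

30.5

Mercator is conformal with k = sec φ, so areal scale = k² = sec²φ.
At 79.6°: sec²(79.6°) = 1/0.1805² = 30.69.
At 5°: sec²(5°) = 1/0.9962² = 1.008.
Ratio = 30.69/1.008 = cos²(5°)/cos²(79.6°) ≈ 30.5.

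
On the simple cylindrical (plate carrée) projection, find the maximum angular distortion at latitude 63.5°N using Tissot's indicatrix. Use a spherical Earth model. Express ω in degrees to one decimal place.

45.0°

For the equirectangular projection with φ₀ = 0 (plate carrée), h = 1 along meridians and k = sec φ along parallels.
At 63.5°: h = 1.000, k = 2.241; principal scales a = 2.241, b = 1.000.
sin(ω/2) = (a − b)/(a + b) = 1.241/3.241 = 0.3829, so ω = 2 arcsin(0.3829) ≈ 45.0°.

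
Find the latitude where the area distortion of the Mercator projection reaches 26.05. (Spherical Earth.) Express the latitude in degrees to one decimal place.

78.7°

Mercator areal scale is sec²φ.
sec²φ = 26.05  ⇒  cos²φ = 0.03839  ⇒  cos φ = 0.1959.
φ = arccos(0.1959) ≈ 78.7°.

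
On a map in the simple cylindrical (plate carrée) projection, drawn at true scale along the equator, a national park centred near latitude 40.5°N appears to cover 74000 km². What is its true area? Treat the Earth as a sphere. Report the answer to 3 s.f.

56300 km²

In the plate carrée (x = Rλ, y = Rφ), meridians are true-scale (h = 1) and parallels are stretched by k = sec φ.
Areal scale = h·k = 1 × sec φ; at 40.5°, h = 1.000, k = 1.315, so h·k = 1.315.
True area = apparent / (areal scale) = 74000 / 1.315 ≈ 56300 km².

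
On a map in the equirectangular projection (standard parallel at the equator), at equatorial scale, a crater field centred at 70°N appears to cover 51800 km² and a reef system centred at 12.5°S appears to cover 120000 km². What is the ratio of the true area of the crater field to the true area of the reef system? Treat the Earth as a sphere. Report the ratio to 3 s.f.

0.151

Plate carrée has h = 1 and k = sec φ, giving areal scale sec φ; true area = (apparent area) · cos φ.
True area of crater field: 51800 × cos(70°) = 51800 × 0.3420 = 17720 km².
True area of reef system: 120000 × cos(12.5°) = 120000 × 0.9763 = 117200 km².
Ratio = 17720 / 117200 ≈ 0.151.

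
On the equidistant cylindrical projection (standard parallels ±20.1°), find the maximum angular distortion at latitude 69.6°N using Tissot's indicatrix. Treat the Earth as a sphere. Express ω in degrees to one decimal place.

54.6°

The equidistant cylindrical projection with φ₀ = 20.1° has h = 1 (meridians true) and k = cos φ₀ / cos φ along parallels.
At 69.6°: h = 1.000, k = 2.694; principal scales a = 2.694, b = 1.000.
sin(ω/2) = (a − b)/(a + b) = 1.694/3.694 = 0.4586, so ω = 2 arcsin(0.4586) ≈ 54.6°.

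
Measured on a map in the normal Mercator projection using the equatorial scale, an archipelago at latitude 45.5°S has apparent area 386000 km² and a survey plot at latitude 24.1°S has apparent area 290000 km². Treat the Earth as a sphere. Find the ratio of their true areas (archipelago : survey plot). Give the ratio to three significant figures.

0.785

Mercator's areal exaggeration is sec²φ; hence true area = (apparent area) · cos²φ.
True area of archipelago: 386000 × cos²(45.5°) = 386000 × 0.4913 = 189600 km².
True area of survey plot: 290000 × cos²(24.1°) = 290000 × 0.8333 = 241600 km².
Ratio = 189600 / 241600 ≈ 0.785.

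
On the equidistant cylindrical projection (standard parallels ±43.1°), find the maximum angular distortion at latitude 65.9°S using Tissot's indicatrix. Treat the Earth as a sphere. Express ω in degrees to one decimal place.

The equidistant cylindrical projection with φ₀ = 43.1° has h = 1 (meridians true) and k = cos φ₀ / cos φ along parallels.
At 65.9°: h = 1.000, k = 1.788; principal scales a = 1.788, b = 1.000.
sin(ω/2) = (a − b)/(a + b) = 0.7882/2.788 = 0.2827, so ω = 2 arcsin(0.2827) ≈ 32.8°.

32.8°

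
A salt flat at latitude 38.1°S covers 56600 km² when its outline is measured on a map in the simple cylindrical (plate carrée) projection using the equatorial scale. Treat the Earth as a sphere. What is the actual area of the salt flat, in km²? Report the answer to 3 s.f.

44500 km²

In the plate carrée (x = Rλ, y = Rφ), meridians are true-scale (h = 1) and parallels are stretched by k = sec φ.
Areal scale = h·k = 1 × sec φ; at 38.1°, h = 1.000, k = 1.271, so h·k = 1.271.
True area = apparent / (areal scale) = 56600 / 1.271 ≈ 44500 km².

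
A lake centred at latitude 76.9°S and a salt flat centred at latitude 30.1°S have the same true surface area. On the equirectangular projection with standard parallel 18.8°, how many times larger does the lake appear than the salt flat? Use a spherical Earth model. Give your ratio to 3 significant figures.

With standard parallel φ₀ = 18.8°, the equirectangular projection gives x = Rλ cos φ₀, y = Rφ, so h = 1 and k = cos 18.8° / cos φ.
Areal scale at 76.9°: h·k = 1.000 × 4.177 = 4.177.
Areal scale at 30.1°: h·k = 1.000 × 1.094 = 1.094.
Ratio = 4.177/1.094 ≈ 3.82.

3.82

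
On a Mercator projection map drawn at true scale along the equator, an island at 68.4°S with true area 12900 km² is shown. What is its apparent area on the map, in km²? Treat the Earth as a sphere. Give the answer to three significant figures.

95200 km²

Mercator is conformal, so the point scale is isotropic: h = k = sec φ = 1/cos φ.
Areal scale = k² = sec²φ = 1/cos²(68.4°) = 1/0.3681² = 7.379.
Apparent area = 12900 × 7.379 ≈ 95200 km².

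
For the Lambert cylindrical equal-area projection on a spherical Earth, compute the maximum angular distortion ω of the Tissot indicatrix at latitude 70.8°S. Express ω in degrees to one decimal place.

The Lambert cylindrical equal-area projection is the cylindrical equal-area projection with its standard parallel at the equator (φ₀ = 0). A cylindrical equal-area projection with standard parallel φ₀ has meridian scale h = cos φ / cos φ₀ and parallel scale k = cos φ₀ / cos φ (so areas are preserved, h·k = 1).
At 70.8°: h = 0.3289, k = 3.041; principal scales a = 3.041, b = 0.3289.
sin(ω/2) = (a − b)/(a + b) = 2.712/3.370 = 0.8048, so ω = 2 arcsin(0.8048) ≈ 107.2°.

107.2°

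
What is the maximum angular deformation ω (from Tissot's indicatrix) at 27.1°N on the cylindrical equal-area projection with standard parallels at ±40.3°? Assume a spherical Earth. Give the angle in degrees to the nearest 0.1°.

For cylindrical equal-area with standard parallel φ₀, h = cos φ / cos φ₀ and k = cos φ₀ / cos φ, so h·k = 1.
At 27.1°: h = 1.167, k = 0.8567; principal scales a = 1.167, b = 0.8567.
sin(ω/2) = (a − b)/(a + b) = 0.3105/2.024 = 0.1534, so ω = 2 arcsin(0.1534) ≈ 17.6°.

17.6°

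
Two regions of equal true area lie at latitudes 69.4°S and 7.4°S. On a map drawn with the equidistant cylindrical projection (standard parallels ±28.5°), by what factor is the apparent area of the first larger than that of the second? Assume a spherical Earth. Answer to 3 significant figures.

2.82

With standard parallel φ₀ = 28.5°, the equirectangular projection gives x = Rλ cos φ₀, y = Rφ, so h = 1 and k = cos 28.5° / cos φ.
Areal scale at 69.4°: h·k = 1.000 × 2.498 = 2.498.
Areal scale at 7.4°: h·k = 1.000 × 0.8862 = 0.8862.
Ratio = 2.498/0.8862 ≈ 2.82.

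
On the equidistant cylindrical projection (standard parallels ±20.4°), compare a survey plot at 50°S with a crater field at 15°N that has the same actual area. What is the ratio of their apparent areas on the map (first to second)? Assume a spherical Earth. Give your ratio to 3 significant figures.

In the equirectangular projection with standard parallel φ₀ = 20.4° (x = Rλ cos φ₀, y = Rφ), meridians are true-scale (h = 1) and the parallel scale is k = cos φ₀ / cos φ.
Areal scale at 50°: h·k = 1.000 × 1.458 = 1.458.
Areal scale at 15°: h·k = 1.000 × 0.9703 = 0.9703.
Ratio = 1.458/0.9703 ≈ 1.50.

1.50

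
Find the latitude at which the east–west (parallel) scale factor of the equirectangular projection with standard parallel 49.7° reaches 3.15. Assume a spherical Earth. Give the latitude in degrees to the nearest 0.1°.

The equidistant cylindrical projection with φ₀ = 49.7° has h = 1 (meridians true) and k = cos φ₀ / cos φ along parallels.
k = cos φ₀ / cos φ = 3.15  ⇒  cos φ = cos 49.7° / 3.15 = 0.2053.
φ = arccos(0.2053) ≈ 78.2°.

78.2°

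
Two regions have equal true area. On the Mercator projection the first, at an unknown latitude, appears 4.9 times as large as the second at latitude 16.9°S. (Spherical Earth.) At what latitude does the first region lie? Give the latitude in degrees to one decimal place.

64.4°

For equal true areas on Mercator, apparent areas scale as sec²φ, so the ratio is cos²φ₂ / cos²φ₁.
cos²φ₂ / cos²φ₁ = 4.9  ⇒  cos φ₁ = cos 16.9° / √4.9 = 0.9568/2.214 = 0.4322.
φ₁ = arccos(0.4322) ≈ 64.4°.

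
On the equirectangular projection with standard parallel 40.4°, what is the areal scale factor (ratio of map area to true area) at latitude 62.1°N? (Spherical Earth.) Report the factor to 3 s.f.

The equidistant cylindrical projection with φ₀ = 40.4° has h = 1 (meridians true) and k = cos φ₀ / cos φ along parallels.
Areal scale = h·k = 1 × cos φ₀ / cos φ; at 62.1°, h = 1.000, k = 1.627, so h·k = 1.627.

1.63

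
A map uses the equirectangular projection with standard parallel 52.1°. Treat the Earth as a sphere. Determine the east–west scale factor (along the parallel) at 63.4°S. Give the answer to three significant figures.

1.37

With standard parallel φ₀ = 52.1°, the equirectangular projection gives x = Rλ cos φ₀, y = Rφ, so h = 1 and k = cos 52.1° / cos φ.
k = cos 52.1° / cos 63.4° = 0.6143/0.4478 = 1.372.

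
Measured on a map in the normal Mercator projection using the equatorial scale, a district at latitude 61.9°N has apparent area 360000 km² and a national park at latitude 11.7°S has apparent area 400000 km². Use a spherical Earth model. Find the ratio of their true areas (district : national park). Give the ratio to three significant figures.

On Mercator the areal scale is sec²φ, so true area = apparent × cos²φ.
True area of district: 360000 × cos²(61.9°) = 360000 × 0.2219 = 79870 km².
True area of national park: 400000 × cos²(11.7°) = 400000 × 0.9589 = 383600 km².
Ratio = 79870 / 383600 ≈ 0.208.

0.208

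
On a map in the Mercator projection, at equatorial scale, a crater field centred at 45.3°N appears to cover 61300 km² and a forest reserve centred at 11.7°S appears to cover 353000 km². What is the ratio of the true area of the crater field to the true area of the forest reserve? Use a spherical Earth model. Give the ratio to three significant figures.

0.0896

Mercator's areal exaggeration is sec²φ; hence true area = (apparent area) · cos²φ.
True area of crater field: 61300 × cos²(45.3°) = 61300 × 0.4948 = 30330 km².
True area of forest reserve: 353000 × cos²(11.7°) = 353000 × 0.9589 = 338500 km².
Ratio = 30330 / 338500 ≈ 0.0896.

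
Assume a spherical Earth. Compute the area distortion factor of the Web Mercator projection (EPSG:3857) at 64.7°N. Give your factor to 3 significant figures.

For Mercator, h = k = sec φ (a conformal cylindrical projection has a single point scale, 1/cos φ).
Areal scale = k² = sec²φ = 1/cos²(64.7°) = 1/0.4274² = 5.475.

5.48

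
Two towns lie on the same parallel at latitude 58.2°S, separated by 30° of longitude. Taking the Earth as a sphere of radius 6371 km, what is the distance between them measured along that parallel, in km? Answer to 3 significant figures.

Arc length along a parallel = R cos φ · Δλ (with Δλ in radians).
= 6371 × cos 58.2° × (30° × π/180) = 6371 × 0.5270 × 0.5236 ≈ 1760 km.

1760 km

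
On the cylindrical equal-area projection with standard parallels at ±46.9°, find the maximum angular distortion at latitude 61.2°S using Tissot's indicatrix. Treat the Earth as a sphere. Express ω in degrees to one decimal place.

39.3°

For cylindrical equal-area with standard parallel φ₀, h = cos φ / cos φ₀ and k = cos φ₀ / cos φ, so h·k = 1.
At 61.2°: h = 0.7051, k = 1.418; principal scales a = 1.418, b = 0.7051.
sin(ω/2) = (a − b)/(a + b) = 0.7132/2.123 = 0.3359, so ω = 2 arcsin(0.3359) ≈ 39.3°.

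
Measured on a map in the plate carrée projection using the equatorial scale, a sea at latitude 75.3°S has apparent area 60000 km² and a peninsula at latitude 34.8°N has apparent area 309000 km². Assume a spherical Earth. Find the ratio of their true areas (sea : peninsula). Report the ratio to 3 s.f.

0.0600

Plate carrée has h = 1 and k = sec φ, giving areal scale sec φ; true area = (apparent area) · cos φ.
True area of sea: 60000 × cos(75.3°) = 60000 × 0.2538 = 15230 km².
True area of peninsula: 309000 × cos(34.8°) = 309000 × 0.8211 = 253700 km².
Ratio = 15230 / 253700 ≈ 0.0600.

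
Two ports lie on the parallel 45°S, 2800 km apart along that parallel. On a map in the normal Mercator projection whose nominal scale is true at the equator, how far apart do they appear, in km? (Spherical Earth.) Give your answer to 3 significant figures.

3960 km

Mercator is conformal, so the point scale is isotropic: h = k = sec φ = 1/cos φ.
Along the parallel, k = sec 45° = 1/0.7071 = 1.414.
Map distance = 2800 × 1.414 ≈ 3960 km.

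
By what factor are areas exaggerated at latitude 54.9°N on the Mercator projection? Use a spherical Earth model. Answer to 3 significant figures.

3.02

For Mercator, h = k = sec φ (a conformal cylindrical projection has a single point scale, 1/cos φ).
Areal scale = k² = sec²φ = 1/cos²(54.9°) = 1/0.5750² = 3.025.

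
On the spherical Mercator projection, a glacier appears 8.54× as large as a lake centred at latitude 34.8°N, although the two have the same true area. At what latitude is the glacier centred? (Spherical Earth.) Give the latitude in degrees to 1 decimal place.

Mercator areal scale is sec²φ, so apparent-area ratio = sec²φ₁ / sec²φ₂ = cos²φ₂ / cos²φ₁.
cos²φ₂ / cos²φ₁ = 8.54  ⇒  cos φ₁ = cos 34.8° / √8.54 = 0.8211/2.922 = 0.2810.
φ₁ = arccos(0.2810) ≈ 73.7°.

73.7°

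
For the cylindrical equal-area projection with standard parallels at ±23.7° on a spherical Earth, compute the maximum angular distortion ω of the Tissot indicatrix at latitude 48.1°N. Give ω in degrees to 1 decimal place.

A cylindrical equal-area projection with standard parallel φ₀ has meridian scale h = cos φ / cos φ₀ and parallel scale k = cos φ₀ / cos φ (so areas are preserved, h·k = 1).
At 48.1°: h = 0.7293, k = 1.371; principal scales a = 1.371, b = 0.7293.
sin(ω/2) = (a − b)/(a + b) = 0.6418/2.100 = 0.3055, so ω = 2 arcsin(0.3055) ≈ 35.6°.

35.6°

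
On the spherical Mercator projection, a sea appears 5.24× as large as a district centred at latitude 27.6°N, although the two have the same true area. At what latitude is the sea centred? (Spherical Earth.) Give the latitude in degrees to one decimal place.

For equal true areas on Mercator, apparent areas scale as sec²φ, so the ratio is cos²φ₂ / cos²φ₁.
cos²φ₂ / cos²φ₁ = 5.24  ⇒  cos φ₁ = cos 27.6° / √5.24 = 0.8862/2.289 = 0.3871.
φ₁ = arccos(0.3871) ≈ 67.2°.

67.2°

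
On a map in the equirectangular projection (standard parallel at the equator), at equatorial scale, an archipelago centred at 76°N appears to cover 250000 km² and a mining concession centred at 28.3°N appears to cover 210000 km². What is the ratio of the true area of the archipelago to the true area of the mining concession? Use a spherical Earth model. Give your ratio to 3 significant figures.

On the plate carrée, areal scale = h·k = 1 × sec φ, so true area = apparent × cos φ.
True area of archipelago: 250000 × cos(76°) = 250000 × 0.2419 = 60480 km².
True area of mining concession: 210000 × cos(28.3°) = 210000 × 0.8805 = 184900 km².
Ratio = 60480 / 184900 ≈ 0.327.

0.327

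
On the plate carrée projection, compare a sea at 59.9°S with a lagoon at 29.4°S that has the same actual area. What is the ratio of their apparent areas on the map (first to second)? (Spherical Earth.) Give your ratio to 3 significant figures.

For the equirectangular projection with φ₀ = 0 (plate carrée), h = 1 along meridians and k = sec φ along parallels.
Areal scale at 59.9°: h·k = 1.000 × 1.994 = 1.994.
Areal scale at 29.4°: h·k = 1.000 × 1.148 = 1.148.
Ratio = 1.994/1.148 ≈ 1.74.

1.74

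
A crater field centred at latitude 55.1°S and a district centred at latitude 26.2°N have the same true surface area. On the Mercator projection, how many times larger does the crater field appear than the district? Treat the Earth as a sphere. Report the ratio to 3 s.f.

Mercator areal scale is sec²φ.
At 55.1°: sec²(55.1°) = 1/0.5721² = 3.055.
At 26.2°: sec²(26.2°) = 1/0.8973² = 1.242.
Ratio = 3.055/1.242 = cos²(26.2°)/cos²(55.1°) ≈ 2.46.

2.46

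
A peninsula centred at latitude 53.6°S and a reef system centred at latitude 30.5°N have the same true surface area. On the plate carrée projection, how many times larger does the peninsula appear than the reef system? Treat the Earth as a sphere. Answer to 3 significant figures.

For the equirectangular projection with φ₀ = 0 (plate carrée), h = 1 along meridians and k = sec φ along parallels.
Areal scale at 53.6°: h·k = 1.000 × 1.685 = 1.685.
Areal scale at 30.5°: h·k = 1.000 × 1.161 = 1.161.
Ratio = 1.685/1.161 ≈ 1.45.

1.45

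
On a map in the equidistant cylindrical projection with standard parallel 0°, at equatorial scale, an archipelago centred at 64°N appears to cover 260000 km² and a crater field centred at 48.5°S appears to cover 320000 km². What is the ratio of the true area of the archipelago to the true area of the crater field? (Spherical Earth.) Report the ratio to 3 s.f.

On the plate carrée, areal scale = h·k = 1 × sec φ, so true area = apparent × cos φ.
True area of archipelago: 260000 × cos(64°) = 260000 × 0.4384 = 114000 km².
True area of crater field: 320000 × cos(48.5°) = 320000 × 0.6626 = 212000 km².
Ratio = 114000 / 212000 ≈ 0.538.

0.538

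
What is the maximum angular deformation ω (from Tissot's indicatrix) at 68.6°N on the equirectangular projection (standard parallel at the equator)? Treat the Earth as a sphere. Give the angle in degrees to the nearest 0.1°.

Plate carrée maps x = Rλ, y = Rφ. The meridian scale is h = 1 and the parallel scale is k = 1/cos φ = sec φ.
At 68.6°: h = 1.000, k = 2.741; principal scales a = 2.741, b = 1.000.
sin(ω/2) = (a − b)/(a + b) = 1.741/3.741 = 0.4653, so ω = 2 arcsin(0.4653) ≈ 55.5°.

55.5°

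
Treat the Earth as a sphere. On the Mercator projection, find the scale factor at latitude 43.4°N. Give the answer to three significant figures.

1.38

For Mercator, h = k = sec φ (a conformal cylindrical projection has a single point scale, 1/cos φ).
k = 1/cos 43.4° = 1/0.7266 = 1.376.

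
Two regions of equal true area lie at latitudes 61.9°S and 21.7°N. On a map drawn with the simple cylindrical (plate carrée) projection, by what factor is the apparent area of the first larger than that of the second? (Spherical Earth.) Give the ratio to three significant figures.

1.97

In the plate carrée (x = Rλ, y = Rφ), meridians are true-scale (h = 1) and parallels are stretched by k = sec φ.
Areal scale at 61.9°: h·k = 1.000 × 2.123 = 2.123.
Areal scale at 21.7°: h·k = 1.000 × 1.076 = 1.076.
Ratio = 2.123/1.076 ≈ 1.97.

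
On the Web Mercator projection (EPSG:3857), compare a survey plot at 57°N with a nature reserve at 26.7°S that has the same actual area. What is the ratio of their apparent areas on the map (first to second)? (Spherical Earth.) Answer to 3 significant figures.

2.69

Mercator areal scale is sec²φ.
At 57°: sec²(57°) = 1/0.5446² = 3.371.
At 26.7°: sec²(26.7°) = 1/0.8934² = 1.253.
Ratio = 3.371/1.253 = cos²(26.7°)/cos²(57°) ≈ 2.69.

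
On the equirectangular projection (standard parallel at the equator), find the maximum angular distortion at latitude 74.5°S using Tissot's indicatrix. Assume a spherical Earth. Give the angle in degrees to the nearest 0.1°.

For the equirectangular projection with φ₀ = 0 (plate carrée), h = 1 along meridians and k = sec φ along parallels.
At 74.5°: h = 1.000, k = 3.742; principal scales a = 3.742, b = 1.000.
sin(ω/2) = (a − b)/(a + b) = 2.742/4.742 = 0.5782, so ω = 2 arcsin(0.5782) ≈ 70.7°.

70.7°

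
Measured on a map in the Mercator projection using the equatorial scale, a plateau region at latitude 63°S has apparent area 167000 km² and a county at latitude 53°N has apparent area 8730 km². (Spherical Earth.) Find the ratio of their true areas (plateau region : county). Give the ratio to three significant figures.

10.9

Since Mercator area scale is 1/cos²φ, the true area equals the apparent area multiplied by cos²φ.
True area of plateau region: 167000 × cos²(63°) = 167000 × 0.2061 = 34420 km².
True area of county: 8730 × cos²(53°) = 8730 × 0.3622 = 3162 km².
Ratio = 34420 / 3162 ≈ 10.9.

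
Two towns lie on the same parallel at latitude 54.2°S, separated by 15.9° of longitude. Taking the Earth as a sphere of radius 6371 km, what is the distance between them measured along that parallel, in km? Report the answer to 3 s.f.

Arc length along a parallel = R cos φ · Δλ (with Δλ in radians).
= 6371 × cos 54.2° × (15.9° × π/180) = 6371 × 0.5850 × 0.2775 ≈ 1030 km.

1030 km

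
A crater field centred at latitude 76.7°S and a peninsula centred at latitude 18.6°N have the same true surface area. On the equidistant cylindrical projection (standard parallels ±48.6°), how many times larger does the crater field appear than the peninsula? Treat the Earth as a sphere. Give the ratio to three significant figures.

4.12

With standard parallel φ₀ = 48.6°, the equirectangular projection gives x = Rλ cos φ₀, y = Rφ, so h = 1 and k = cos 48.6° / cos φ.
Areal scale at 76.7°: h·k = 1.000 × 2.875 = 2.875.
Areal scale at 18.6°: h·k = 1.000 × 0.6978 = 0.6978.
Ratio = 2.875/0.6978 ≈ 4.12.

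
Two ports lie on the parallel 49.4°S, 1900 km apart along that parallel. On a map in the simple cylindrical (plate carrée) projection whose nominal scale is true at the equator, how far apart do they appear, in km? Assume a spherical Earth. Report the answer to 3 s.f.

2920 km

Plate carrée maps x = Rλ, y = Rφ. The meridian scale is h = 1 and the parallel scale is k = 1/cos φ = sec φ.
Along the parallel, k = sec 49.4° = 1/0.6508 = 1.537.
Map distance = 1900 × 1.537 ≈ 2920 km.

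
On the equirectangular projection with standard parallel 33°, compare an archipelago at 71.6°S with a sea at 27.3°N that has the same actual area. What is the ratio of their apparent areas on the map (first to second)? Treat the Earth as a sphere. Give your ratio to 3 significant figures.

With standard parallel φ₀ = 33°, the equirectangular projection gives x = Rλ cos φ₀, y = Rφ, so h = 1 and k = cos 33° / cos φ.
Areal scale at 71.6°: h·k = 1.000 × 2.657 = 2.657.
Areal scale at 27.3°: h·k = 1.000 × 0.9438 = 0.9438.
Ratio = 2.657/0.9438 ≈ 2.82.

2.82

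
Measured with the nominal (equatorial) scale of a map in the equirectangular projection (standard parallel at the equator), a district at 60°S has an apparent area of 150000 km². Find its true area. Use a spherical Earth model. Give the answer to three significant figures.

For the equirectangular projection with φ₀ = 0 (plate carrée), h = 1 along meridians and k = sec φ along parallels.
Areal scale = h·k = 1 × sec φ; at 60°, h = 1.000, k = 2.000, so h·k = 2.000.
True area = apparent / (areal scale) = 150000 / 2.000 ≈ 75000 km².

75000 km²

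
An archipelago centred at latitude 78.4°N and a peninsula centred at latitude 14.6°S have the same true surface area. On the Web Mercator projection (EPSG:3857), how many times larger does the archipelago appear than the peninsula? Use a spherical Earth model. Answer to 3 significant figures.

Mercator is conformal with k = sec φ, so areal scale = k² = sec²φ.
At 78.4°: sec²(78.4°) = 1/0.2011² = 24.73.
At 14.6°: sec²(14.6°) = 1/0.9677² = 1.068.
Ratio = 24.73/1.068 = cos²(14.6°)/cos²(78.4°) ≈ 23.2.

23.2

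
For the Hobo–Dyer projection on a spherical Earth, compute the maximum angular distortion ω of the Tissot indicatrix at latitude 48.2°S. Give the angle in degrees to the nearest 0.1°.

Hobo–Dyer is a cylindrical equal-area projection with standard parallels at ±37.5°. A cylindrical equal-area projection with standard parallel φ₀ has meridian scale h = cos φ / cos φ₀ and parallel scale k = cos φ₀ / cos φ (so areas are preserved, h·k = 1).
At 48.2°: h = 0.8401, k = 1.190; principal scales a = 1.190, b = 0.8401.
sin(ω/2) = (a − b)/(a + b) = 0.3501/2.030 = 0.1724, so ω = 2 arcsin(0.1724) ≈ 19.9°.

19.9°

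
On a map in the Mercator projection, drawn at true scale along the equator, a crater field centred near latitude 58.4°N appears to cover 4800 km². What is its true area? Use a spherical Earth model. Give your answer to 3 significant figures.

1320 km²

The Mercator projection is conformal; its linear scale factor is the same in every direction and equals sec φ = 1/cos φ.
Areal scale = k² = sec²φ = 1/cos²(58.4°) = 1/0.5240² = 3.642.
True area = apparent / (areal scale) = 4800 / 3.642 ≈ 1320 km².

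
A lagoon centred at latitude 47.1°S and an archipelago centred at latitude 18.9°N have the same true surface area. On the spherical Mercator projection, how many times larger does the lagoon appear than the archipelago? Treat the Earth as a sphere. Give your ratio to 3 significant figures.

On Mercator, area is exaggerated by sec²φ = 1/cos²φ.
At 47.1°: sec²(47.1°) = 1/0.6807² = 2.158.
At 18.9°: sec²(18.9°) = 1/0.9461² = 1.117.
Ratio = 2.158/1.117 = cos²(18.9°)/cos²(47.1°) ≈ 1.93.

1.93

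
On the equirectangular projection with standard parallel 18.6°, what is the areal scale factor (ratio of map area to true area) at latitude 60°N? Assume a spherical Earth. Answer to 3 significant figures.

With standard parallel φ₀ = 18.6°, the equirectangular projection gives x = Rλ cos φ₀, y = Rφ, so h = 1 and k = cos 18.6° / cos φ.
Areal scale = h·k = 1 × cos φ₀ / cos φ; at 60°, h = 1.000, k = 1.896, so h·k = 1.896.

1.90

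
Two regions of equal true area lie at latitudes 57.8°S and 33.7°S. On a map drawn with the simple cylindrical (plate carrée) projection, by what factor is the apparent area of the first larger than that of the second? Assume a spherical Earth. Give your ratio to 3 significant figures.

For the equirectangular projection with φ₀ = 0 (plate carrée), h = 1 along meridians and k = sec φ along parallels.
Areal scale at 57.8°: h·k = 1.000 × 1.877 = 1.877.
Areal scale at 33.7°: h·k = 1.000 × 1.202 = 1.202.
Ratio = 1.877/1.202 ≈ 1.56.

1.56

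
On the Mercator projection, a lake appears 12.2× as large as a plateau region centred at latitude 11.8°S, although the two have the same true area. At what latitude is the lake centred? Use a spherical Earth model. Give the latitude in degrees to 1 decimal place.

Mercator areal scale is sec²φ, so apparent-area ratio = sec²φ₁ / sec²φ₂ = cos²φ₂ / cos²φ₁.
cos²φ₂ / cos²φ₁ = 12.2  ⇒  cos φ₁ = cos 11.8° / √12.2 = 0.9789/3.493 = 0.2802.
φ₁ = arccos(0.2802) ≈ 73.7°.

73.7°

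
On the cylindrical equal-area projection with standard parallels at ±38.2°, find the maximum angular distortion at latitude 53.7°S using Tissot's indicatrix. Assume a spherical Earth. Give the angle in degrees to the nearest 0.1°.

Cylindrical equal-area (φ₀ = 38.2°): h = cos φ / cos 38.2° along meridians, k = cos 38.2° / cos φ along parallels; h·k = 1.
At 53.7°: h = 0.7533, k = 1.327; principal scales a = 1.327, b = 0.7533.
sin(ω/2) = (a − b)/(a + b) = 0.5741/2.081 = 0.2759, so ω = 2 arcsin(0.2759) ≈ 32.0°.

32.0°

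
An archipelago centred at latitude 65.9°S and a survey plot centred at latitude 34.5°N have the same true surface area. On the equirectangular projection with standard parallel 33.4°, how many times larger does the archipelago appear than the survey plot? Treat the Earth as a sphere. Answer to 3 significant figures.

With standard parallel φ₀ = 33.4°, the equirectangular projection gives x = Rλ cos φ₀, y = Rφ, so h = 1 and k = cos 33.4° / cos φ.
Areal scale at 65.9°: h·k = 1.000 × 2.045 = 2.045.
Areal scale at 34.5°: h·k = 1.000 × 1.013 = 1.013.
Ratio = 2.045/1.013 ≈ 2.02.

2.02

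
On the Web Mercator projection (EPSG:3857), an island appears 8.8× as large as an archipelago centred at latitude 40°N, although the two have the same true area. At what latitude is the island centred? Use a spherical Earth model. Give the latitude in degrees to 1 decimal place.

75.0°

For equal true areas on Mercator, apparent areas scale as sec²φ, so the ratio is cos²φ₂ / cos²φ₁.
cos²φ₂ / cos²φ₁ = 8.8  ⇒  cos φ₁ = cos 40° / √8.8 = 0.7660/2.966 = 0.2582.
φ₁ = arccos(0.2582) ≈ 75.0°.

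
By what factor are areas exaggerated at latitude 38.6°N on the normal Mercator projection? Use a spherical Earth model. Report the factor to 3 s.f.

1.64

The Mercator projection is conformal; its linear scale factor is the same in every direction and equals sec φ = 1/cos φ.
Areal scale = k² = sec²φ = 1/cos²(38.6°) = 1/0.7815² = 1.637.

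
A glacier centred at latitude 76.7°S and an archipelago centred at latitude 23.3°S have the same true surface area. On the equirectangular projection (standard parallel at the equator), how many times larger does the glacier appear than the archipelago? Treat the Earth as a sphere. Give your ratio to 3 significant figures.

3.99

For the equirectangular projection with φ₀ = 0 (plate carrée), h = 1 along meridians and k = sec φ along parallels.
Areal scale at 76.7°: h·k = 1.000 × 4.347 = 4.347.
Areal scale at 23.3°: h·k = 1.000 × 1.089 = 1.089.
Ratio = 4.347/1.089 ≈ 3.99.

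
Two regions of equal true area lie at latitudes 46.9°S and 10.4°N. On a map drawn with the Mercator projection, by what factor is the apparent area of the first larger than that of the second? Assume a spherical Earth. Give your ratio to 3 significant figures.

Mercator is conformal with k = sec φ, so areal scale = k² = sec²φ.
At 46.9°: sec²(46.9°) = 1/0.6833² = 2.142.
At 10.4°: sec²(10.4°) = 1/0.9836² = 1.034.
Ratio = 2.142/1.034 = cos²(10.4°)/cos²(46.9°) ≈ 2.07.

2.07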